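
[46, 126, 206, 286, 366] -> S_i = 46 + 80*i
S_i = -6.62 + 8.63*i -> [-6.62, 2.01, 10.64, 19.27, 27.9]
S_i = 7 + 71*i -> [7, 78, 149, 220, 291]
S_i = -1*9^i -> [-1, -9, -81, -729, -6561]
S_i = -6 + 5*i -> [-6, -1, 4, 9, 14]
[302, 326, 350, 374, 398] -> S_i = 302 + 24*i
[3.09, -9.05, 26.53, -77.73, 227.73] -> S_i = 3.09*(-2.93)^i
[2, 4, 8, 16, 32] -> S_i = 2*2^i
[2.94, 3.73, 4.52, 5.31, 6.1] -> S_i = 2.94 + 0.79*i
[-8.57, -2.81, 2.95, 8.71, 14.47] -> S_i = -8.57 + 5.76*i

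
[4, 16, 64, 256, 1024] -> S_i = 4*4^i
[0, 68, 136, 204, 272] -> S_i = 0 + 68*i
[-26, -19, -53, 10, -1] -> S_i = Random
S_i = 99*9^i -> [99, 891, 8019, 72171, 649539]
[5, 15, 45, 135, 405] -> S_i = 5*3^i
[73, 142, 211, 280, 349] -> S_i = 73 + 69*i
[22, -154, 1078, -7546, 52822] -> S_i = 22*-7^i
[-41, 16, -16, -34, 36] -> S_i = Random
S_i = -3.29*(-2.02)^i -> [-3.29, 6.65, -13.42, 27.12, -54.78]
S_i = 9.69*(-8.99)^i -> [9.69, -87.11, 783.15, -7040.49, 63294.0]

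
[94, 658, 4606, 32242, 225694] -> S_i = 94*7^i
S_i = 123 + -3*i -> [123, 120, 117, 114, 111]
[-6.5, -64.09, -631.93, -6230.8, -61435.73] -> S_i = -6.50*9.86^i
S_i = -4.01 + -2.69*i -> [-4.01, -6.7, -9.39, -12.08, -14.77]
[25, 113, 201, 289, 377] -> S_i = 25 + 88*i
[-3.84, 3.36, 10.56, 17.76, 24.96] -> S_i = -3.84 + 7.20*i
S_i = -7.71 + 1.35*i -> [-7.71, -6.36, -5.01, -3.66, -2.31]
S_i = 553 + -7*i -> [553, 546, 539, 532, 525]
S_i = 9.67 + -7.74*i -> [9.67, 1.93, -5.81, -13.55, -21.29]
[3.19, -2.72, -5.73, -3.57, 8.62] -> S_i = Random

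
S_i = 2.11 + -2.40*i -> [2.11, -0.29, -2.69, -5.09, -7.49]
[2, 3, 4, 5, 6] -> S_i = 2 + 1*i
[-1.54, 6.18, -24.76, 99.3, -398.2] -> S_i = -1.54*(-4.01)^i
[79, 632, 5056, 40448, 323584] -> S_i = 79*8^i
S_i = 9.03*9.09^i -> [9.03, 82.08, 746.13, 6782.34, 61651.45]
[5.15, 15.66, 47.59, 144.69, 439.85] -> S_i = 5.15*3.04^i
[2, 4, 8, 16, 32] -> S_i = 2*2^i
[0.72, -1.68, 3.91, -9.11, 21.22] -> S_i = 0.72*(-2.33)^i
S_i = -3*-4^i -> [-3, 12, -48, 192, -768]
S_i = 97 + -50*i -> [97, 47, -3, -53, -103]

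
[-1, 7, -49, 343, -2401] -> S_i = -1*-7^i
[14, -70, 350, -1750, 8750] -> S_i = 14*-5^i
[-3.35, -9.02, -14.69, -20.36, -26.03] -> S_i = -3.35 + -5.67*i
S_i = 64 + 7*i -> [64, 71, 78, 85, 92]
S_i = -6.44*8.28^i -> [-6.44, -53.32, -441.52, -3655.75, -30269.64]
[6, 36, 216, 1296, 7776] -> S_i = 6*6^i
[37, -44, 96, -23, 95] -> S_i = Random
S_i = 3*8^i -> [3, 24, 192, 1536, 12288]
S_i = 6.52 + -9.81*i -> [6.52, -3.29, -13.1, -22.91, -32.72]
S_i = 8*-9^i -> [8, -72, 648, -5832, 52488]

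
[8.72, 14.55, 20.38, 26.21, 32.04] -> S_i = 8.72 + 5.83*i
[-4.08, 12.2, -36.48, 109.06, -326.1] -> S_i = -4.08*(-2.99)^i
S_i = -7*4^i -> [-7, -28, -112, -448, -1792]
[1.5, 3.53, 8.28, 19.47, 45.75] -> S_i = 1.50*2.35^i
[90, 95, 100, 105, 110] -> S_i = 90 + 5*i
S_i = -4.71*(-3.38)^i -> [-4.71, 15.92, -53.81, 181.87, -614.73]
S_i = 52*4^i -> [52, 208, 832, 3328, 13312]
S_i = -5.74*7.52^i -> [-5.74, -43.16, -324.6, -2440.99, -18356.22]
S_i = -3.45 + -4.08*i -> [-3.45, -7.53, -11.61, -15.69, -19.77]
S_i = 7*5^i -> [7, 35, 175, 875, 4375]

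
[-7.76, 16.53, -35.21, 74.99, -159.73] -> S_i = -7.76*(-2.13)^i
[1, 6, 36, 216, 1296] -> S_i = 1*6^i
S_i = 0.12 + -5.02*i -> [0.12, -4.9, -9.92, -14.94, -19.96]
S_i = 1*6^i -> [1, 6, 36, 216, 1296]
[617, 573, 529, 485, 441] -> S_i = 617 + -44*i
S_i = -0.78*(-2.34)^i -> [-0.78, 1.83, -4.27, 9.99, -23.39]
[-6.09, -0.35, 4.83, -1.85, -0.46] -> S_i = Random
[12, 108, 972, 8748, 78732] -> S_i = 12*9^i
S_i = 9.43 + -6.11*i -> [9.43, 3.32, -2.79, -8.9, -15.01]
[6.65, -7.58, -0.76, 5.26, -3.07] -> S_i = Random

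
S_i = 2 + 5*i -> [2, 7, 12, 17, 22]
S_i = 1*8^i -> [1, 8, 64, 512, 4096]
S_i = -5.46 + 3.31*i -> [-5.46, -2.15, 1.16, 4.47, 7.78]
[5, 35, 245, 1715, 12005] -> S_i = 5*7^i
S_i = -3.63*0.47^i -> [-3.63, -1.71, -0.8, -0.38, -0.18]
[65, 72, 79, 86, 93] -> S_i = 65 + 7*i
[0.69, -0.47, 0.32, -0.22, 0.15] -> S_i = 0.69*(-0.68)^i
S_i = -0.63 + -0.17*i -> [-0.63, -0.8, -0.97, -1.14, -1.31]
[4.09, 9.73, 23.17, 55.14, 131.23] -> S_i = 4.09*2.38^i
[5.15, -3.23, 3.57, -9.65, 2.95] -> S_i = Random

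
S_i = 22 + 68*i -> [22, 90, 158, 226, 294]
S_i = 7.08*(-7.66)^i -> [7.08, -54.23, 415.42, -3182.14, 24375.21]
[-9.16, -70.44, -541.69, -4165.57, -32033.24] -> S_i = -9.16*7.69^i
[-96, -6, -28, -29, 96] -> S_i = Random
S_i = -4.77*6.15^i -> [-4.77, -29.34, -180.41, -1109.54, -6823.68]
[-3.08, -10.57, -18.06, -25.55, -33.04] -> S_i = -3.08 + -7.49*i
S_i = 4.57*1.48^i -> [4.57, 6.76, 10.01, 14.81, 21.93]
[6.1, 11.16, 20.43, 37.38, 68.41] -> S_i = 6.10*1.83^i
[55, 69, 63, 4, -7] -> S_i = Random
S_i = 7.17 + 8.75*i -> [7.17, 15.92, 24.67, 33.42, 42.17]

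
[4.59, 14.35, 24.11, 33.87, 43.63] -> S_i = 4.59 + 9.76*i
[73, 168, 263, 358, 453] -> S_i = 73 + 95*i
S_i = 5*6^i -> [5, 30, 180, 1080, 6480]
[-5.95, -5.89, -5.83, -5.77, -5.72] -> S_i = -5.95*0.99^i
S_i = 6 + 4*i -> [6, 10, 14, 18, 22]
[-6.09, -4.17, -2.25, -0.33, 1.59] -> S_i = -6.09 + 1.92*i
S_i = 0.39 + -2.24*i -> [0.39, -1.85, -4.09, -6.33, -8.57]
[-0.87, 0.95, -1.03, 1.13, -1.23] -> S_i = -0.87*(-1.09)^i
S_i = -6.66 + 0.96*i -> [-6.66, -5.7, -4.74, -3.78, -2.82]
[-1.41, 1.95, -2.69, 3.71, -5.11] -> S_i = -1.41*(-1.38)^i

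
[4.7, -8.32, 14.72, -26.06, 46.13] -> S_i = 4.70*(-1.77)^i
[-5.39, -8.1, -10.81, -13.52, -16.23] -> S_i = -5.39 + -2.71*i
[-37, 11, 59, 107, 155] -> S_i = -37 + 48*i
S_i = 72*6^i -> [72, 432, 2592, 15552, 93312]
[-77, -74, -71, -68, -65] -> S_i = -77 + 3*i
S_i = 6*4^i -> [6, 24, 96, 384, 1536]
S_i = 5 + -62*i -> [5, -57, -119, -181, -243]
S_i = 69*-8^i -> [69, -552, 4416, -35328, 282624]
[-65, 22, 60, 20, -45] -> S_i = Random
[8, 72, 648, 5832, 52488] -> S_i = 8*9^i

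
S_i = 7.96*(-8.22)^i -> [7.96, -65.43, 537.84, -4421.08, 36341.29]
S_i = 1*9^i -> [1, 9, 81, 729, 6561]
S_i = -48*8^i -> [-48, -384, -3072, -24576, -196608]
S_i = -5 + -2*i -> [-5, -7, -9, -11, -13]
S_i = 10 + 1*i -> [10, 11, 12, 13, 14]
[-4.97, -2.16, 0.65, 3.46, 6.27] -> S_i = -4.97 + 2.81*i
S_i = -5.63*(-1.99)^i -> [-5.63, 11.2, -22.3, 44.37, -88.29]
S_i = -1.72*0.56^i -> [-1.72, -0.96, -0.54, -0.3, -0.17]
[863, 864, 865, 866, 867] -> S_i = 863 + 1*i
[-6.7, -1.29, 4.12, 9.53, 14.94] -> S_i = -6.70 + 5.41*i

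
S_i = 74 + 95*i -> [74, 169, 264, 359, 454]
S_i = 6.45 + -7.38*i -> [6.45, -0.93, -8.31, -15.69, -23.07]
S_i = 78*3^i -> [78, 234, 702, 2106, 6318]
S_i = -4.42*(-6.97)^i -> [-4.42, 30.81, -214.73, 1496.65, -10431.66]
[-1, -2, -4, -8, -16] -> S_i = -1*2^i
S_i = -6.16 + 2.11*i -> [-6.16, -4.05, -1.94, 0.17, 2.28]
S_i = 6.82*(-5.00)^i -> [6.82, -34.1, 170.5, -852.5, 4262.5]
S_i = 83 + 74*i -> [83, 157, 231, 305, 379]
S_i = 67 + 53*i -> [67, 120, 173, 226, 279]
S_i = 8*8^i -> [8, 64, 512, 4096, 32768]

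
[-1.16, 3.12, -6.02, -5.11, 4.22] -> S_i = Random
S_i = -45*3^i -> [-45, -135, -405, -1215, -3645]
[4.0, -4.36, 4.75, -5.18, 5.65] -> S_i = 4.00*(-1.09)^i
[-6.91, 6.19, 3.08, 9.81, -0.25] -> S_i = Random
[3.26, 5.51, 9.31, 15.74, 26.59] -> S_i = 3.26*1.69^i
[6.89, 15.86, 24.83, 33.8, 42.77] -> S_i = 6.89 + 8.97*i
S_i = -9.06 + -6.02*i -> [-9.06, -15.08, -21.1, -27.12, -33.14]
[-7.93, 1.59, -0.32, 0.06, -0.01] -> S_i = -7.93*(-0.20)^i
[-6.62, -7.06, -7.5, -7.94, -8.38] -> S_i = -6.62 + -0.44*i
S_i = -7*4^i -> [-7, -28, -112, -448, -1792]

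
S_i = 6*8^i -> [6, 48, 384, 3072, 24576]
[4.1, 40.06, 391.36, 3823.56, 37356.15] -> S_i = 4.10*9.77^i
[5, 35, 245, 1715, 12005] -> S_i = 5*7^i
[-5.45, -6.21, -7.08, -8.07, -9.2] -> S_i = -5.45*1.14^i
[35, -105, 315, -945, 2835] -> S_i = 35*-3^i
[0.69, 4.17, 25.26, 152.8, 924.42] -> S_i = 0.69*6.05^i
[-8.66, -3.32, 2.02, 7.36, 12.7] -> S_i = -8.66 + 5.34*i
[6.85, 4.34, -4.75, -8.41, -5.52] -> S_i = Random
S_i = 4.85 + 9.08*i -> [4.85, 13.93, 23.01, 32.09, 41.17]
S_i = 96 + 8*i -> [96, 104, 112, 120, 128]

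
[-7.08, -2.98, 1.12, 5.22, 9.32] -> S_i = -7.08 + 4.10*i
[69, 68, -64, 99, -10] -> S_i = Random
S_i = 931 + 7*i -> [931, 938, 945, 952, 959]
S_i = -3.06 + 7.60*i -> [-3.06, 4.54, 12.14, 19.74, 27.34]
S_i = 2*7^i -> [2, 14, 98, 686, 4802]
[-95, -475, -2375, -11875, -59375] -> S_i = -95*5^i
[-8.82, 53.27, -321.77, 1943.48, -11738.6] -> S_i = -8.82*(-6.04)^i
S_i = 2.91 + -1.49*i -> [2.91, 1.42, -0.07, -1.56, -3.05]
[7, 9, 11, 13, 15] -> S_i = 7 + 2*i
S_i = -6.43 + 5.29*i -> [-6.43, -1.14, 4.15, 9.44, 14.73]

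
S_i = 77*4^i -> [77, 308, 1232, 4928, 19712]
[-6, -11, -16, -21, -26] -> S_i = -6 + -5*i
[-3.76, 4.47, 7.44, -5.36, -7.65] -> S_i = Random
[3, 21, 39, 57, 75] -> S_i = 3 + 18*i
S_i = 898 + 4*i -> [898, 902, 906, 910, 914]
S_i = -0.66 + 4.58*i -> [-0.66, 3.92, 8.5, 13.08, 17.66]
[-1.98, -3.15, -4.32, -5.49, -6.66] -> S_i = -1.98 + -1.17*i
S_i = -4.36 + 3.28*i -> [-4.36, -1.08, 2.2, 5.48, 8.76]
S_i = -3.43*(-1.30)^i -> [-3.43, 4.46, -5.8, 7.54, -9.8]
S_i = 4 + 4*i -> [4, 8, 12, 16, 20]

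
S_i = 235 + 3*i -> [235, 238, 241, 244, 247]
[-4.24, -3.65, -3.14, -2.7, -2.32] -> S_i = -4.24*0.86^i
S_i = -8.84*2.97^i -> [-8.84, -26.25, -77.98, -231.59, -687.83]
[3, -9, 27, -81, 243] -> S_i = 3*-3^i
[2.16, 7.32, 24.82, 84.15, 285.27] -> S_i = 2.16*3.39^i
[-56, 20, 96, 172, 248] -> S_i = -56 + 76*i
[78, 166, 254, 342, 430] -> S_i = 78 + 88*i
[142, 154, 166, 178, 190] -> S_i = 142 + 12*i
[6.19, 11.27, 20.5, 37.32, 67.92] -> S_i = 6.19*1.82^i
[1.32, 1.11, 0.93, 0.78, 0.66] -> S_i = 1.32*0.84^i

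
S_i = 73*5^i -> [73, 365, 1825, 9125, 45625]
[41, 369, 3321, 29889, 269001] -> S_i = 41*9^i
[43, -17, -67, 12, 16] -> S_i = Random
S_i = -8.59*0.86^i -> [-8.59, -7.39, -6.35, -5.46, -4.7]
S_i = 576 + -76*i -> [576, 500, 424, 348, 272]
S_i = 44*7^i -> [44, 308, 2156, 15092, 105644]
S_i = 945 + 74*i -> [945, 1019, 1093, 1167, 1241]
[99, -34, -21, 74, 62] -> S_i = Random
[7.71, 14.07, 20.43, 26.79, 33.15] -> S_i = 7.71 + 6.36*i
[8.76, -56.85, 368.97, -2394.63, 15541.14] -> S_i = 8.76*(-6.49)^i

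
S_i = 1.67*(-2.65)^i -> [1.67, -4.43, 11.73, -31.08, 82.36]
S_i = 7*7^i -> [7, 49, 343, 2401, 16807]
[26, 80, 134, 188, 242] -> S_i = 26 + 54*i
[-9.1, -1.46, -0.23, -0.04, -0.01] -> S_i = -9.10*0.16^i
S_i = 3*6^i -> [3, 18, 108, 648, 3888]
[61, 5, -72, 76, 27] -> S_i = Random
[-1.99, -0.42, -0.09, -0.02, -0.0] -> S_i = -1.99*0.21^i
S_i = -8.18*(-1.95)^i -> [-8.18, 15.95, -31.1, 60.65, -118.27]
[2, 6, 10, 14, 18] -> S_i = 2 + 4*i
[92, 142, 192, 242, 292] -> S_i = 92 + 50*i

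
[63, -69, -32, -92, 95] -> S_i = Random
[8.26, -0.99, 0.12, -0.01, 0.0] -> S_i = 8.26*(-0.12)^i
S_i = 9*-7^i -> [9, -63, 441, -3087, 21609]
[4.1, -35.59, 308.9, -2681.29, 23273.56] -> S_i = 4.10*(-8.68)^i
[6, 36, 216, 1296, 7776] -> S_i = 6*6^i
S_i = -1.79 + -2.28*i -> [-1.79, -4.07, -6.35, -8.63, -10.91]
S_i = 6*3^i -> [6, 18, 54, 162, 486]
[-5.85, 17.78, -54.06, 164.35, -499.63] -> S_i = -5.85*(-3.04)^i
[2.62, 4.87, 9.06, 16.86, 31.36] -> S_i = 2.62*1.86^i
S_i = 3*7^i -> [3, 21, 147, 1029, 7203]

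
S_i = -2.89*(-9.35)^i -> [-2.89, 27.02, -252.65, 2362.29, -22087.38]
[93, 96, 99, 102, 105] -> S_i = 93 + 3*i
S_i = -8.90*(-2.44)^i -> [-8.9, 21.72, -52.99, 129.29, -315.46]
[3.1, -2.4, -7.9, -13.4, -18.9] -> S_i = 3.10 + -5.50*i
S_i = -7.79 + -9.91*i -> [-7.79, -17.7, -27.61, -37.52, -47.43]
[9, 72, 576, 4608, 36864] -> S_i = 9*8^i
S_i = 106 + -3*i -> [106, 103, 100, 97, 94]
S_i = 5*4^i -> [5, 20, 80, 320, 1280]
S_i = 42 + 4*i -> [42, 46, 50, 54, 58]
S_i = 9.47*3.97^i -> [9.47, 37.6, 149.26, 592.55, 2352.4]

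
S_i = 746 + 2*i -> [746, 748, 750, 752, 754]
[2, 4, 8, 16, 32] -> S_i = 2*2^i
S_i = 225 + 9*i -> [225, 234, 243, 252, 261]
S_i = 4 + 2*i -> [4, 6, 8, 10, 12]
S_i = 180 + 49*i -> [180, 229, 278, 327, 376]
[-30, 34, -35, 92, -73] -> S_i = Random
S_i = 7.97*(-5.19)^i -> [7.97, -41.36, 214.68, -1114.19, 5782.66]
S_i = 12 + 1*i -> [12, 13, 14, 15, 16]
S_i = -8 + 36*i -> [-8, 28, 64, 100, 136]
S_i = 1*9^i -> [1, 9, 81, 729, 6561]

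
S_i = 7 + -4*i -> [7, 3, -1, -5, -9]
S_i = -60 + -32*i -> [-60, -92, -124, -156, -188]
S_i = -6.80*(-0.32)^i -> [-6.8, 2.18, -0.7, 0.22, -0.07]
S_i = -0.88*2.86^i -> [-0.88, -2.52, -7.2, -20.59, -58.88]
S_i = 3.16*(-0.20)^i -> [3.16, -0.63, 0.13, -0.03, 0.01]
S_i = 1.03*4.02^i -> [1.03, 4.14, 16.65, 66.91, 268.99]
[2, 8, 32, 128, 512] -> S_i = 2*4^i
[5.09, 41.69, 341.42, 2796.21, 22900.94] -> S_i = 5.09*8.19^i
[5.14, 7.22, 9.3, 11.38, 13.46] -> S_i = 5.14 + 2.08*i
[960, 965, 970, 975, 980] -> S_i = 960 + 5*i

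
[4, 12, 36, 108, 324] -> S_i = 4*3^i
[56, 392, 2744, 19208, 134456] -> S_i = 56*7^i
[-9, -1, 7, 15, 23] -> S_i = -9 + 8*i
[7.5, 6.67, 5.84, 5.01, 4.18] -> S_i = 7.50 + -0.83*i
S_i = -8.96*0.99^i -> [-8.96, -8.87, -8.78, -8.69, -8.61]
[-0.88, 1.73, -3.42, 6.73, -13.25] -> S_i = -0.88*(-1.97)^i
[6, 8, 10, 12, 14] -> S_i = 6 + 2*i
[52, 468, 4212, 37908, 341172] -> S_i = 52*9^i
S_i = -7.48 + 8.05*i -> [-7.48, 0.57, 8.62, 16.67, 24.72]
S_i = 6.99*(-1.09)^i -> [6.99, -7.62, 8.3, -9.05, 9.87]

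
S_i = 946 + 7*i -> [946, 953, 960, 967, 974]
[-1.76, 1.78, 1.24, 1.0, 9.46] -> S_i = Random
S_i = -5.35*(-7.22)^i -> [-5.35, 38.63, -278.89, 2013.56, -14537.93]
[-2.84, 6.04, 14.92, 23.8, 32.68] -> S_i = -2.84 + 8.88*i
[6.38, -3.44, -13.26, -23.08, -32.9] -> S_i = 6.38 + -9.82*i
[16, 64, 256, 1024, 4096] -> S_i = 16*4^i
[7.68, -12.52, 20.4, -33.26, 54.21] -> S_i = 7.68*(-1.63)^i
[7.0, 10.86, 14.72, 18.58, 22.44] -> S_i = 7.00 + 3.86*i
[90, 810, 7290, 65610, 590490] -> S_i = 90*9^i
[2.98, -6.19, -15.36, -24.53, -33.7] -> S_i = 2.98 + -9.17*i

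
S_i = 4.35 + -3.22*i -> [4.35, 1.13, -2.09, -5.31, -8.53]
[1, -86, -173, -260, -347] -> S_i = 1 + -87*i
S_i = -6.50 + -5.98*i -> [-6.5, -12.48, -18.46, -24.44, -30.42]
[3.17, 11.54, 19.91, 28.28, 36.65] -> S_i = 3.17 + 8.37*i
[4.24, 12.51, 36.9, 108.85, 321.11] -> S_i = 4.24*2.95^i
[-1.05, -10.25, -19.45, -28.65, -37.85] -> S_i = -1.05 + -9.20*i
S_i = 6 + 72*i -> [6, 78, 150, 222, 294]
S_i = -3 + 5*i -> [-3, 2, 7, 12, 17]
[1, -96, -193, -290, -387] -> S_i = 1 + -97*i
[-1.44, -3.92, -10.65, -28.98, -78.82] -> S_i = -1.44*2.72^i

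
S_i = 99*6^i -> [99, 594, 3564, 21384, 128304]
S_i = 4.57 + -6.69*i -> [4.57, -2.12, -8.81, -15.5, -22.19]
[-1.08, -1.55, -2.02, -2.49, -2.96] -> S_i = -1.08 + -0.47*i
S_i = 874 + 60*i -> [874, 934, 994, 1054, 1114]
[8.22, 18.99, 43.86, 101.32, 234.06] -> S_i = 8.22*2.31^i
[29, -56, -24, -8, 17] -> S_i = Random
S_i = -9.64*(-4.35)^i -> [-9.64, 41.93, -182.41, 793.5, -3451.71]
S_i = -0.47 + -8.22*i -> [-0.47, -8.69, -16.91, -25.13, -33.35]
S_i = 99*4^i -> [99, 396, 1584, 6336, 25344]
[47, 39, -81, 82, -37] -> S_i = Random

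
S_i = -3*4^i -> [-3, -12, -48, -192, -768]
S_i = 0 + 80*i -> [0, 80, 160, 240, 320]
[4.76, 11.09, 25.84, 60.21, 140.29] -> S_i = 4.76*2.33^i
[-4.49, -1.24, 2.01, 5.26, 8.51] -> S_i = -4.49 + 3.25*i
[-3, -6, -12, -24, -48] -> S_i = -3*2^i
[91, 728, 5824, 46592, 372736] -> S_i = 91*8^i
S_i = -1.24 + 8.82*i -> [-1.24, 7.58, 16.4, 25.22, 34.04]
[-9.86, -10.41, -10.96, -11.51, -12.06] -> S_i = -9.86 + -0.55*i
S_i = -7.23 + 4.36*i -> [-7.23, -2.87, 1.49, 5.85, 10.21]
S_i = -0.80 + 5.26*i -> [-0.8, 4.46, 9.72, 14.98, 20.24]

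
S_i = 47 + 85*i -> [47, 132, 217, 302, 387]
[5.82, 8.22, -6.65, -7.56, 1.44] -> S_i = Random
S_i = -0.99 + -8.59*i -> [-0.99, -9.58, -18.17, -26.76, -35.35]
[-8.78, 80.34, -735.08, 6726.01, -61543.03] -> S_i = -8.78*(-9.15)^i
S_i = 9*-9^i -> [9, -81, 729, -6561, 59049]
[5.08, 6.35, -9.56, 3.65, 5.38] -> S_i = Random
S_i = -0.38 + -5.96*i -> [-0.38, -6.34, -12.3, -18.26, -24.22]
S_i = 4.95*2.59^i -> [4.95, 12.82, 33.21, 86.0, 222.74]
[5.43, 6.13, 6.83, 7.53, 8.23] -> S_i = 5.43 + 0.70*i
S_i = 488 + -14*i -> [488, 474, 460, 446, 432]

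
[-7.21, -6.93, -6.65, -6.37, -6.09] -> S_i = -7.21 + 0.28*i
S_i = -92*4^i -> [-92, -368, -1472, -5888, -23552]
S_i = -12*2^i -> [-12, -24, -48, -96, -192]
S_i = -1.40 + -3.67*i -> [-1.4, -5.07, -8.74, -12.41, -16.08]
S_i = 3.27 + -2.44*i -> [3.27, 0.83, -1.61, -4.05, -6.49]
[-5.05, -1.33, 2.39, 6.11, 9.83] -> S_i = -5.05 + 3.72*i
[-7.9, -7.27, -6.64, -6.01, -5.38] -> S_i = -7.90 + 0.63*i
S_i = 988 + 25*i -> [988, 1013, 1038, 1063, 1088]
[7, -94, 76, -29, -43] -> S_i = Random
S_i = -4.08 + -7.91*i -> [-4.08, -11.99, -19.9, -27.81, -35.72]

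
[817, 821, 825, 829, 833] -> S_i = 817 + 4*i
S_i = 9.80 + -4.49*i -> [9.8, 5.31, 0.82, -3.67, -8.16]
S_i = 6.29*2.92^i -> [6.29, 18.37, 53.63, 156.6, 457.28]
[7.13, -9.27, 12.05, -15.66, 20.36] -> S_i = 7.13*(-1.30)^i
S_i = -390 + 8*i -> [-390, -382, -374, -366, -358]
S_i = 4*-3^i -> [4, -12, 36, -108, 324]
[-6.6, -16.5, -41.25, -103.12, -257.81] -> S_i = -6.60*2.50^i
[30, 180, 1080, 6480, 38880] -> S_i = 30*6^i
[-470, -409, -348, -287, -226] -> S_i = -470 + 61*i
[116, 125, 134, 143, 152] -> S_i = 116 + 9*i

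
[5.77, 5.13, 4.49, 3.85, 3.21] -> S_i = 5.77 + -0.64*i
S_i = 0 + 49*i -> [0, 49, 98, 147, 196]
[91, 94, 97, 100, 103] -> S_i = 91 + 3*i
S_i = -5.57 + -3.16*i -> [-5.57, -8.73, -11.89, -15.05, -18.21]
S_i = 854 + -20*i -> [854, 834, 814, 794, 774]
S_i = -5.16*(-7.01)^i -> [-5.16, 36.17, -253.56, 1777.48, -12460.11]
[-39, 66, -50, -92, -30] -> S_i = Random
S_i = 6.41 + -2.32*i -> [6.41, 4.09, 1.77, -0.55, -2.87]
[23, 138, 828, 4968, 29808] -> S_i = 23*6^i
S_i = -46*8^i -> [-46, -368, -2944, -23552, -188416]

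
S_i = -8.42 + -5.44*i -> [-8.42, -13.86, -19.3, -24.74, -30.18]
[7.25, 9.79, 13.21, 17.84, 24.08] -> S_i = 7.25*1.35^i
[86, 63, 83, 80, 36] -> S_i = Random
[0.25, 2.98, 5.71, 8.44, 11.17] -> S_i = 0.25 + 2.73*i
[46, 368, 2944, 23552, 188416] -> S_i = 46*8^i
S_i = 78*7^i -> [78, 546, 3822, 26754, 187278]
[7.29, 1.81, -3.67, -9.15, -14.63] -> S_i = 7.29 + -5.48*i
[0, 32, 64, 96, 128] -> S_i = 0 + 32*i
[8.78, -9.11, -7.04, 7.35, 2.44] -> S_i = Random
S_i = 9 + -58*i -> [9, -49, -107, -165, -223]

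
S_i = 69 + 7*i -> [69, 76, 83, 90, 97]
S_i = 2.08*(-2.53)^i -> [2.08, -5.26, 13.31, -33.68, 85.22]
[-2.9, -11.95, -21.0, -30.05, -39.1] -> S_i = -2.90 + -9.05*i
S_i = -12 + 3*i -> [-12, -9, -6, -3, 0]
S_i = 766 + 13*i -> [766, 779, 792, 805, 818]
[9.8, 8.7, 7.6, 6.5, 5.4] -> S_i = 9.80 + -1.10*i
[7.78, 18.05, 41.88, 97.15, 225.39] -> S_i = 7.78*2.32^i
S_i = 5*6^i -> [5, 30, 180, 1080, 6480]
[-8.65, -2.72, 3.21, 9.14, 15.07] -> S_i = -8.65 + 5.93*i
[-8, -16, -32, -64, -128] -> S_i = -8*2^i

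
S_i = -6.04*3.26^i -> [-6.04, -19.69, -64.19, -209.26, -682.19]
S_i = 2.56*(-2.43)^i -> [2.56, -6.22, 15.12, -36.73, 89.26]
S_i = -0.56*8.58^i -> [-0.56, -4.8, -41.23, -353.71, -3034.85]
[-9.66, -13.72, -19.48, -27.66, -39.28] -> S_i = -9.66*1.42^i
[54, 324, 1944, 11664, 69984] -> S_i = 54*6^i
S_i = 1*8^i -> [1, 8, 64, 512, 4096]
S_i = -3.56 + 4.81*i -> [-3.56, 1.25, 6.06, 10.87, 15.68]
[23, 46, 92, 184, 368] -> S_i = 23*2^i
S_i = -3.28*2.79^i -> [-3.28, -9.15, -25.53, -71.23, -198.74]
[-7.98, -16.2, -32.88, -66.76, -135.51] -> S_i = -7.98*2.03^i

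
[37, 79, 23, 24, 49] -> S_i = Random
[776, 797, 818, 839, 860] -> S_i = 776 + 21*i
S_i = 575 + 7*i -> [575, 582, 589, 596, 603]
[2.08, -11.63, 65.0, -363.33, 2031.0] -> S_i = 2.08*(-5.59)^i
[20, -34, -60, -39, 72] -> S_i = Random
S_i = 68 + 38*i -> [68, 106, 144, 182, 220]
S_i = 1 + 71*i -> [1, 72, 143, 214, 285]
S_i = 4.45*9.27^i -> [4.45, 41.25, 382.4, 3544.86, 32860.86]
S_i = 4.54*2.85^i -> [4.54, 12.94, 36.88, 105.1, 299.53]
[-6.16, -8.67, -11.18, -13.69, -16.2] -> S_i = -6.16 + -2.51*i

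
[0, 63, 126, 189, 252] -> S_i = 0 + 63*i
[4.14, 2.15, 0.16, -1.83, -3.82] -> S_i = 4.14 + -1.99*i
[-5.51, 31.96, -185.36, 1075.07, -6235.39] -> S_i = -5.51*(-5.80)^i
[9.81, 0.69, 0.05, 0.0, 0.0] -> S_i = 9.81*0.07^i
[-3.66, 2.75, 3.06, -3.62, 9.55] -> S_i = Random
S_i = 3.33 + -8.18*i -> [3.33, -4.85, -13.03, -21.21, -29.39]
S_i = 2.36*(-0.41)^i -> [2.36, -0.97, 0.4, -0.16, 0.07]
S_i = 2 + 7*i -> [2, 9, 16, 23, 30]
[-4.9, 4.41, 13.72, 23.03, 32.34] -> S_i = -4.90 + 9.31*i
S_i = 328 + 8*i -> [328, 336, 344, 352, 360]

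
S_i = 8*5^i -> [8, 40, 200, 1000, 5000]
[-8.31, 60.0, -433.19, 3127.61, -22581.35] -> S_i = -8.31*(-7.22)^i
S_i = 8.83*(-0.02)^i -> [8.83, -0.18, 0.0, -0.0, 0.0]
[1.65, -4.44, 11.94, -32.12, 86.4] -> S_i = 1.65*(-2.69)^i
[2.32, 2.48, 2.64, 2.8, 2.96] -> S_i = 2.32 + 0.16*i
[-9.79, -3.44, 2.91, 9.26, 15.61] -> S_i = -9.79 + 6.35*i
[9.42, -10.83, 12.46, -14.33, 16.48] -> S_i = 9.42*(-1.15)^i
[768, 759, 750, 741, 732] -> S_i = 768 + -9*i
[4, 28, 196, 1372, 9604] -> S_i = 4*7^i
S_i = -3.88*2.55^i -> [-3.88, -9.89, -25.23, -64.34, -164.06]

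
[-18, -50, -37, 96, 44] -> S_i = Random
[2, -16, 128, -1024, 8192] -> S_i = 2*-8^i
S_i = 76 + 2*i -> [76, 78, 80, 82, 84]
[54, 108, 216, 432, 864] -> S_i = 54*2^i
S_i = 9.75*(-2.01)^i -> [9.75, -19.6, 39.39, -79.18, 159.14]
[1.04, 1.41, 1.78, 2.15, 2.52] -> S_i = 1.04 + 0.37*i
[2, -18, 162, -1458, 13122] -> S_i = 2*-9^i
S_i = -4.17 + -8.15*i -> [-4.17, -12.32, -20.47, -28.62, -36.77]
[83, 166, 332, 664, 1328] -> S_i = 83*2^i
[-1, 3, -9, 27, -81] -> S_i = -1*-3^i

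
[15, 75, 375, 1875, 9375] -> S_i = 15*5^i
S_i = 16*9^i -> [16, 144, 1296, 11664, 104976]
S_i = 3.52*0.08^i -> [3.52, 0.28, 0.02, 0.0, 0.0]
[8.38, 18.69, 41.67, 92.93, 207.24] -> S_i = 8.38*2.23^i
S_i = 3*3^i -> [3, 9, 27, 81, 243]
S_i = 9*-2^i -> [9, -18, 36, -72, 144]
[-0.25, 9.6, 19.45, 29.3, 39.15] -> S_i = -0.25 + 9.85*i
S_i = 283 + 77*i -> [283, 360, 437, 514, 591]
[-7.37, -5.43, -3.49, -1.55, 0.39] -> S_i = -7.37 + 1.94*i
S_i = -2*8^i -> [-2, -16, -128, -1024, -8192]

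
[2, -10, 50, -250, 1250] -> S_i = 2*-5^i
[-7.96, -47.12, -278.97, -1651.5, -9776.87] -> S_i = -7.96*5.92^i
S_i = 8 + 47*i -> [8, 55, 102, 149, 196]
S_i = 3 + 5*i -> [3, 8, 13, 18, 23]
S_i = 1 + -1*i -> [1, 0, -1, -2, -3]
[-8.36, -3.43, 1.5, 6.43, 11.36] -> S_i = -8.36 + 4.93*i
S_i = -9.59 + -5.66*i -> [-9.59, -15.25, -20.91, -26.57, -32.23]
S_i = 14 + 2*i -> [14, 16, 18, 20, 22]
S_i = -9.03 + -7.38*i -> [-9.03, -16.41, -23.79, -31.17, -38.55]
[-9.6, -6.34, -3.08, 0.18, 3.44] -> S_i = -9.60 + 3.26*i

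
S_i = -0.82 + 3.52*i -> [-0.82, 2.7, 6.22, 9.74, 13.26]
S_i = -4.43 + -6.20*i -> [-4.43, -10.63, -16.83, -23.03, -29.23]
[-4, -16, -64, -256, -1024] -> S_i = -4*4^i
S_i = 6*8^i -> [6, 48, 384, 3072, 24576]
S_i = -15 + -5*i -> [-15, -20, -25, -30, -35]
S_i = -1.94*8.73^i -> [-1.94, -16.94, -147.85, -1290.76, -11268.31]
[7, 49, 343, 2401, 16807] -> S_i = 7*7^i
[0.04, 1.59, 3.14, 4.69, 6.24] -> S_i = 0.04 + 1.55*i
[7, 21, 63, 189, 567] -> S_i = 7*3^i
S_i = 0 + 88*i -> [0, 88, 176, 264, 352]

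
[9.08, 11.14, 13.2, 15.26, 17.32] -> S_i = 9.08 + 2.06*i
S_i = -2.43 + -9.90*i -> [-2.43, -12.33, -22.23, -32.13, -42.03]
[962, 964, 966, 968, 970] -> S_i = 962 + 2*i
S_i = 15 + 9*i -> [15, 24, 33, 42, 51]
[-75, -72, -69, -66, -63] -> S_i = -75 + 3*i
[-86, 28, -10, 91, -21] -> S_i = Random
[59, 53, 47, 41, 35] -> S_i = 59 + -6*i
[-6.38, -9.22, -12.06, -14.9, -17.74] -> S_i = -6.38 + -2.84*i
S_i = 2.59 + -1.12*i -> [2.59, 1.47, 0.35, -0.77, -1.89]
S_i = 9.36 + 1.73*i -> [9.36, 11.09, 12.82, 14.55, 16.28]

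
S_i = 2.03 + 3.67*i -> [2.03, 5.7, 9.37, 13.04, 16.71]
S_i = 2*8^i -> [2, 16, 128, 1024, 8192]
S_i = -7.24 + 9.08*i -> [-7.24, 1.84, 10.92, 20.0, 29.08]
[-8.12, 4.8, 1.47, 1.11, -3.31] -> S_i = Random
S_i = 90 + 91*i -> [90, 181, 272, 363, 454]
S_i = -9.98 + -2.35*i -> [-9.98, -12.33, -14.68, -17.03, -19.38]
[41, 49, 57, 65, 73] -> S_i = 41 + 8*i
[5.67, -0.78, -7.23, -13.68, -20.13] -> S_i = 5.67 + -6.45*i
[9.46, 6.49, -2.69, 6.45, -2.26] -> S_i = Random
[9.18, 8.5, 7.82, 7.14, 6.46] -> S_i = 9.18 + -0.68*i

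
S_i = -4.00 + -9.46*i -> [-4.0, -13.46, -22.92, -32.38, -41.84]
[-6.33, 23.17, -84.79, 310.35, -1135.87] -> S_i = -6.33*(-3.66)^i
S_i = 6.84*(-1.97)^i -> [6.84, -13.47, 26.55, -52.29, 103.02]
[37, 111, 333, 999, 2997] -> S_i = 37*3^i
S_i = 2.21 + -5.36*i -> [2.21, -3.15, -8.51, -13.87, -19.23]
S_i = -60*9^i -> [-60, -540, -4860, -43740, -393660]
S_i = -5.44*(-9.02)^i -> [-5.44, 49.07, -442.6, 3992.26, -36010.16]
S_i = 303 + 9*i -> [303, 312, 321, 330, 339]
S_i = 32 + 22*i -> [32, 54, 76, 98, 120]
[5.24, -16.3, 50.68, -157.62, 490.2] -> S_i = 5.24*(-3.11)^i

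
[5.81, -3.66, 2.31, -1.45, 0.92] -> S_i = 5.81*(-0.63)^i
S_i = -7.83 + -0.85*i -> [-7.83, -8.68, -9.53, -10.38, -11.23]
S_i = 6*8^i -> [6, 48, 384, 3072, 24576]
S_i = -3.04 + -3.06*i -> [-3.04, -6.1, -9.16, -12.22, -15.28]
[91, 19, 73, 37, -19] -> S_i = Random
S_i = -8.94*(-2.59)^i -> [-8.94, 23.15, -59.97, 155.32, -402.29]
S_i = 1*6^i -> [1, 6, 36, 216, 1296]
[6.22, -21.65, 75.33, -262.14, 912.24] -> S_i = 6.22*(-3.48)^i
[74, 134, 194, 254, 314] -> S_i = 74 + 60*i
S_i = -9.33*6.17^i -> [-9.33, -57.57, -355.18, -2191.48, -13521.42]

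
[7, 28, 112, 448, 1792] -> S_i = 7*4^i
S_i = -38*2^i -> [-38, -76, -152, -304, -608]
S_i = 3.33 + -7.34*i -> [3.33, -4.01, -11.35, -18.69, -26.03]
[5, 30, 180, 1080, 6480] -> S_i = 5*6^i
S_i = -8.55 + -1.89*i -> [-8.55, -10.44, -12.33, -14.22, -16.11]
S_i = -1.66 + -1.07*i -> [-1.66, -2.73, -3.8, -4.87, -5.94]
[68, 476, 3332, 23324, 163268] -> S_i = 68*7^i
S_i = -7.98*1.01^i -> [-7.98, -8.06, -8.14, -8.22, -8.3]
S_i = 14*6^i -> [14, 84, 504, 3024, 18144]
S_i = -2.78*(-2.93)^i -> [-2.78, 8.15, -23.87, 69.93, -204.89]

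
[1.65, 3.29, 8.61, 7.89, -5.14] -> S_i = Random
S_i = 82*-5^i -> [82, -410, 2050, -10250, 51250]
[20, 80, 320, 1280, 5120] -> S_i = 20*4^i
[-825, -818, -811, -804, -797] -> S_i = -825 + 7*i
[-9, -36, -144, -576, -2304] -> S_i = -9*4^i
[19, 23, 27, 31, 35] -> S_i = 19 + 4*i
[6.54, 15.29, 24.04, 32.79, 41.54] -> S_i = 6.54 + 8.75*i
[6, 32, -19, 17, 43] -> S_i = Random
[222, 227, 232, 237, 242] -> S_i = 222 + 5*i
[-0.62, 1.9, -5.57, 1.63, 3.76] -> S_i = Random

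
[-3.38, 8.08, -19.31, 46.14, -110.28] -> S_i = -3.38*(-2.39)^i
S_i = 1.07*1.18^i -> [1.07, 1.26, 1.49, 1.76, 2.07]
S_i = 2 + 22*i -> [2, 24, 46, 68, 90]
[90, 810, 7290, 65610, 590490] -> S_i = 90*9^i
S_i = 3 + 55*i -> [3, 58, 113, 168, 223]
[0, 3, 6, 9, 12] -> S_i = 0 + 3*i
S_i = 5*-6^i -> [5, -30, 180, -1080, 6480]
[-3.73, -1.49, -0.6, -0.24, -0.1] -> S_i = -3.73*0.40^i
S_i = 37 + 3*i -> [37, 40, 43, 46, 49]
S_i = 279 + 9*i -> [279, 288, 297, 306, 315]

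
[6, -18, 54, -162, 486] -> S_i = 6*-3^i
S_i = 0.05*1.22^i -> [0.05, 0.06, 0.07, 0.09, 0.11]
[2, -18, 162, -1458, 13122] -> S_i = 2*-9^i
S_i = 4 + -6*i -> [4, -2, -8, -14, -20]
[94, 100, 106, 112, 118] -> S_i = 94 + 6*i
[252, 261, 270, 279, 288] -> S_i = 252 + 9*i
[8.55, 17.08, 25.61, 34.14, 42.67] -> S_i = 8.55 + 8.53*i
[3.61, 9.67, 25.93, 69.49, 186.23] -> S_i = 3.61*2.68^i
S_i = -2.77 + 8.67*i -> [-2.77, 5.9, 14.57, 23.24, 31.91]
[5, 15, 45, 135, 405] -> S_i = 5*3^i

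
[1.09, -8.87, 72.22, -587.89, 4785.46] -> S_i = 1.09*(-8.14)^i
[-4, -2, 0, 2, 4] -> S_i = -4 + 2*i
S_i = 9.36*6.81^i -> [9.36, 63.74, 434.08, 2956.09, 20130.95]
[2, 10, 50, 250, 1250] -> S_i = 2*5^i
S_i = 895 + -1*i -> [895, 894, 893, 892, 891]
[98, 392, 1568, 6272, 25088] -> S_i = 98*4^i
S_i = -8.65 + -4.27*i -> [-8.65, -12.92, -17.19, -21.46, -25.73]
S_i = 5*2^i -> [5, 10, 20, 40, 80]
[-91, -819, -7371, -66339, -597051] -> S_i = -91*9^i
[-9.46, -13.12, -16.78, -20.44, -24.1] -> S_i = -9.46 + -3.66*i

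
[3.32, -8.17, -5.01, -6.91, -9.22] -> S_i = Random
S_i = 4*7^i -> [4, 28, 196, 1372, 9604]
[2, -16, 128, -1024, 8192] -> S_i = 2*-8^i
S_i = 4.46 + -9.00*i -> [4.46, -4.54, -13.54, -22.54, -31.54]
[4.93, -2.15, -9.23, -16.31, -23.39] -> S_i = 4.93 + -7.08*i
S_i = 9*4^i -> [9, 36, 144, 576, 2304]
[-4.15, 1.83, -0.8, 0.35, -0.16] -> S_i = -4.15*(-0.44)^i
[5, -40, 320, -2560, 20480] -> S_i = 5*-8^i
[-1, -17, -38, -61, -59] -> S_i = Random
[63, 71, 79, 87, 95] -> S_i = 63 + 8*i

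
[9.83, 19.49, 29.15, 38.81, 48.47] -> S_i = 9.83 + 9.66*i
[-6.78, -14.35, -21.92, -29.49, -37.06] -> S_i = -6.78 + -7.57*i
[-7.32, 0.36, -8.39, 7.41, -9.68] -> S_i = Random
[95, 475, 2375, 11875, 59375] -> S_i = 95*5^i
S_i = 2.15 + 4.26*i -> [2.15, 6.41, 10.67, 14.93, 19.19]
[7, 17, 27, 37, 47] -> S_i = 7 + 10*i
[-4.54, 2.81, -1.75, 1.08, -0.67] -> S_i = -4.54*(-0.62)^i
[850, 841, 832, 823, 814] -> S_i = 850 + -9*i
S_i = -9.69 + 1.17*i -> [-9.69, -8.52, -7.35, -6.18, -5.01]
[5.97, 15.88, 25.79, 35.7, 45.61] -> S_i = 5.97 + 9.91*i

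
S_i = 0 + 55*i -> [0, 55, 110, 165, 220]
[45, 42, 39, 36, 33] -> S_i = 45 + -3*i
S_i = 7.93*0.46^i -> [7.93, 3.65, 1.68, 0.77, 0.36]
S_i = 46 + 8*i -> [46, 54, 62, 70, 78]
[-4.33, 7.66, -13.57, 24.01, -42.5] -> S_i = -4.33*(-1.77)^i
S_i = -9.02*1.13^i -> [-9.02, -10.19, -11.52, -13.01, -14.71]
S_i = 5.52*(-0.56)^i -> [5.52, -3.09, 1.73, -0.97, 0.54]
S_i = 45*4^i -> [45, 180, 720, 2880, 11520]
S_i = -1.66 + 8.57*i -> [-1.66, 6.91, 15.48, 24.05, 32.62]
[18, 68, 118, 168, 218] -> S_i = 18 + 50*i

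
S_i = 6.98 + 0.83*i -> [6.98, 7.81, 8.64, 9.47, 10.3]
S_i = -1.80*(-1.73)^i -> [-1.8, 3.11, -5.39, 9.32, -16.12]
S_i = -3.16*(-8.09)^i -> [-3.16, 25.56, -206.82, 1673.14, -13535.71]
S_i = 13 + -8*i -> [13, 5, -3, -11, -19]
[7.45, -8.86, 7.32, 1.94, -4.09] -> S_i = Random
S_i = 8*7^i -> [8, 56, 392, 2744, 19208]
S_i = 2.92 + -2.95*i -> [2.92, -0.03, -2.98, -5.93, -8.88]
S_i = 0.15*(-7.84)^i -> [0.15, -1.18, 9.22, -72.28, 566.7]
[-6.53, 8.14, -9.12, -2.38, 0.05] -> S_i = Random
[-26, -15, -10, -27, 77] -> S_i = Random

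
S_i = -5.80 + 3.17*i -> [-5.8, -2.63, 0.54, 3.71, 6.88]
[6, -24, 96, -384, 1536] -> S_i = 6*-4^i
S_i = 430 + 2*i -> [430, 432, 434, 436, 438]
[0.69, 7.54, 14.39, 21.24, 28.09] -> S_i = 0.69 + 6.85*i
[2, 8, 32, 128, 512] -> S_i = 2*4^i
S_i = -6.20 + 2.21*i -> [-6.2, -3.99, -1.78, 0.43, 2.64]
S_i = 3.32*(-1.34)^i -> [3.32, -4.45, 5.96, -7.99, 10.7]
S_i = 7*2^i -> [7, 14, 28, 56, 112]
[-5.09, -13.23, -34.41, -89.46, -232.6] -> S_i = -5.09*2.60^i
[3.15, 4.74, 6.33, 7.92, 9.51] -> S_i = 3.15 + 1.59*i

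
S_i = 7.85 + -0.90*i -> [7.85, 6.95, 6.05, 5.15, 4.25]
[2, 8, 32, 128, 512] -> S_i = 2*4^i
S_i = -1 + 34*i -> [-1, 33, 67, 101, 135]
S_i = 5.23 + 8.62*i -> [5.23, 13.85, 22.47, 31.09, 39.71]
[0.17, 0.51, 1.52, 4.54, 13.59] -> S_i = 0.17*2.99^i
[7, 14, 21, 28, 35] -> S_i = 7 + 7*i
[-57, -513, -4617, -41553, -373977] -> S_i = -57*9^i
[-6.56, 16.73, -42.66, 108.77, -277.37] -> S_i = -6.56*(-2.55)^i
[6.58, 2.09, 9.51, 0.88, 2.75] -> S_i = Random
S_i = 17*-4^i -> [17, -68, 272, -1088, 4352]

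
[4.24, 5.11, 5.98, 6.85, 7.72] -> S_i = 4.24 + 0.87*i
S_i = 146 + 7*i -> [146, 153, 160, 167, 174]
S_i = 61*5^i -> [61, 305, 1525, 7625, 38125]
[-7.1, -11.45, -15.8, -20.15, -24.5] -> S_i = -7.10 + -4.35*i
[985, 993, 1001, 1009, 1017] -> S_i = 985 + 8*i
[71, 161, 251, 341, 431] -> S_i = 71 + 90*i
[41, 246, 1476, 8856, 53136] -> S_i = 41*6^i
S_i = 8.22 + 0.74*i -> [8.22, 8.96, 9.7, 10.44, 11.18]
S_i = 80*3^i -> [80, 240, 720, 2160, 6480]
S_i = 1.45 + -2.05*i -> [1.45, -0.6, -2.65, -4.7, -6.75]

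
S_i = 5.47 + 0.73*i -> [5.47, 6.2, 6.93, 7.66, 8.39]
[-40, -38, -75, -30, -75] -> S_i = Random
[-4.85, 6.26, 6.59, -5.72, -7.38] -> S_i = Random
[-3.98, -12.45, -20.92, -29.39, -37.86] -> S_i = -3.98 + -8.47*i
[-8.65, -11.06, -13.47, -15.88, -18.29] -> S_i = -8.65 + -2.41*i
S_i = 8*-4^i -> [8, -32, 128, -512, 2048]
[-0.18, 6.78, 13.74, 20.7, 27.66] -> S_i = -0.18 + 6.96*i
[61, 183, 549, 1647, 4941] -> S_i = 61*3^i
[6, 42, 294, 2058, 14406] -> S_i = 6*7^i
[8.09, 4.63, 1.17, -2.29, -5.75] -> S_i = 8.09 + -3.46*i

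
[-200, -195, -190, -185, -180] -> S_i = -200 + 5*i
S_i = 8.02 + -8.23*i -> [8.02, -0.21, -8.44, -16.67, -24.9]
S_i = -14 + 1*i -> [-14, -13, -12, -11, -10]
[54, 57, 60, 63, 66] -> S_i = 54 + 3*i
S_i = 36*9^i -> [36, 324, 2916, 26244, 236196]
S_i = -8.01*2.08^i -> [-8.01, -16.66, -34.65, -72.08, -149.93]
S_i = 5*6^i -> [5, 30, 180, 1080, 6480]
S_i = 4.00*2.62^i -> [4.0, 10.48, 27.46, 71.94, 188.48]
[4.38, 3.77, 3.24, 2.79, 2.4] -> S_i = 4.38*0.86^i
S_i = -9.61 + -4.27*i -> [-9.61, -13.88, -18.15, -22.42, -26.69]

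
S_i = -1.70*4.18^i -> [-1.7, -7.11, -29.7, -124.16, -518.98]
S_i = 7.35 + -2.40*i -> [7.35, 4.95, 2.55, 0.15, -2.25]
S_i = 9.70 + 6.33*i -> [9.7, 16.03, 22.36, 28.69, 35.02]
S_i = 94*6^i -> [94, 564, 3384, 20304, 121824]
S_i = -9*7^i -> [-9, -63, -441, -3087, -21609]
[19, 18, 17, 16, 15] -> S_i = 19 + -1*i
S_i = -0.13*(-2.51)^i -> [-0.13, 0.33, -0.82, 2.06, -5.16]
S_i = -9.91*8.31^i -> [-9.91, -82.35, -684.35, -5686.91, -47258.26]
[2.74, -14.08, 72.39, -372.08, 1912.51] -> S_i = 2.74*(-5.14)^i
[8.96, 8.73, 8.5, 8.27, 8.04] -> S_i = 8.96 + -0.23*i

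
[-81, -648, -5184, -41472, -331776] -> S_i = -81*8^i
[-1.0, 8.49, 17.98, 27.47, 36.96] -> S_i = -1.00 + 9.49*i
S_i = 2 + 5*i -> [2, 7, 12, 17, 22]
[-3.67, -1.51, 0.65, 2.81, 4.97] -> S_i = -3.67 + 2.16*i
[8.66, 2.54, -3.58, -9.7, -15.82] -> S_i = 8.66 + -6.12*i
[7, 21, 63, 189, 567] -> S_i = 7*3^i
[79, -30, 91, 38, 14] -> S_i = Random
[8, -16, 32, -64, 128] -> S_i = 8*-2^i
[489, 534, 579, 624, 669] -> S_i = 489 + 45*i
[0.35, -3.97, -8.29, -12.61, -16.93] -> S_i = 0.35 + -4.32*i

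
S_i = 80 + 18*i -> [80, 98, 116, 134, 152]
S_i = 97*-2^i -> [97, -194, 388, -776, 1552]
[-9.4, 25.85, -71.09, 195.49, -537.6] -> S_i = -9.40*(-2.75)^i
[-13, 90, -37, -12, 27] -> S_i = Random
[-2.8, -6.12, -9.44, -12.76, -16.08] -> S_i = -2.80 + -3.32*i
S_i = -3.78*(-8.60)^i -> [-3.78, 32.51, -279.57, 2404.29, -20676.91]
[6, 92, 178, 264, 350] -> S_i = 6 + 86*i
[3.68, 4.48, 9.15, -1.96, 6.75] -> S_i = Random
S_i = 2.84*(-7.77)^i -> [2.84, -22.07, 171.46, -1332.24, 10351.48]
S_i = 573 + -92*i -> [573, 481, 389, 297, 205]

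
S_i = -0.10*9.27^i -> [-0.1, -0.93, -8.59, -79.66, -738.45]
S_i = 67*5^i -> [67, 335, 1675, 8375, 41875]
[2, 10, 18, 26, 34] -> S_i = 2 + 8*i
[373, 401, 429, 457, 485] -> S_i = 373 + 28*i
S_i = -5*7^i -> [-5, -35, -245, -1715, -12005]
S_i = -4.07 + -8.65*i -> [-4.07, -12.72, -21.37, -30.02, -38.67]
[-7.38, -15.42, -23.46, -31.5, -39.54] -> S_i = -7.38 + -8.04*i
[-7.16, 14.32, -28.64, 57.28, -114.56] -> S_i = -7.16*(-2.00)^i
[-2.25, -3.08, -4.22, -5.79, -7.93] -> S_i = -2.25*1.37^i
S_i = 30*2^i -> [30, 60, 120, 240, 480]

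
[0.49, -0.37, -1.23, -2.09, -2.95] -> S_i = 0.49 + -0.86*i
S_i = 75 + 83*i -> [75, 158, 241, 324, 407]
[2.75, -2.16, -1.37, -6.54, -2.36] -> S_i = Random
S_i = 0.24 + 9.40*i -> [0.24, 9.64, 19.04, 28.44, 37.84]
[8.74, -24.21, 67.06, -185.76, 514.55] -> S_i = 8.74*(-2.77)^i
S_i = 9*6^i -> [9, 54, 324, 1944, 11664]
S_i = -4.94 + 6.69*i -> [-4.94, 1.75, 8.44, 15.13, 21.82]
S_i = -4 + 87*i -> [-4, 83, 170, 257, 344]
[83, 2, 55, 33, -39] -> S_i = Random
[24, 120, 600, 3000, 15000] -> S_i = 24*5^i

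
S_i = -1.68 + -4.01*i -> [-1.68, -5.69, -9.7, -13.71, -17.72]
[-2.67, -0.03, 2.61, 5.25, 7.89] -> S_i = -2.67 + 2.64*i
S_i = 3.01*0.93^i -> [3.01, 2.8, 2.6, 2.42, 2.25]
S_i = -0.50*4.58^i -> [-0.5, -2.29, -10.49, -48.04, -220.0]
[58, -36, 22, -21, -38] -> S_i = Random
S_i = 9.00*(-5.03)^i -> [9.0, -45.27, 227.71, -1145.37, 5761.22]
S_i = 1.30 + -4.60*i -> [1.3, -3.3, -7.9, -12.5, -17.1]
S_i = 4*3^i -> [4, 12, 36, 108, 324]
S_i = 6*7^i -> [6, 42, 294, 2058, 14406]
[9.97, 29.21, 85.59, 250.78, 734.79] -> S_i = 9.97*2.93^i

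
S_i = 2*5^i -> [2, 10, 50, 250, 1250]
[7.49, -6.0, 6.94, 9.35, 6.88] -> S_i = Random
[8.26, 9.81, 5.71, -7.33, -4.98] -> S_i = Random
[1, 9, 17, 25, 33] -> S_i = 1 + 8*i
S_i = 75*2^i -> [75, 150, 300, 600, 1200]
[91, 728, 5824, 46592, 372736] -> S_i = 91*8^i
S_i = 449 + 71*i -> [449, 520, 591, 662, 733]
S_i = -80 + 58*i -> [-80, -22, 36, 94, 152]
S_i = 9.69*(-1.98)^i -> [9.69, -19.19, 37.99, -75.22, 148.93]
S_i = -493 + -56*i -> [-493, -549, -605, -661, -717]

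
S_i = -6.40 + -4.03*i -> [-6.4, -10.43, -14.46, -18.49, -22.52]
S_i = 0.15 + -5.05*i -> [0.15, -4.9, -9.95, -15.0, -20.05]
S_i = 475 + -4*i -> [475, 471, 467, 463, 459]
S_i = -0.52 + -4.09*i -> [-0.52, -4.61, -8.7, -12.79, -16.88]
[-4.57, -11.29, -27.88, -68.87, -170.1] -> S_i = -4.57*2.47^i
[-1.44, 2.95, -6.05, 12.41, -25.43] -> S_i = -1.44*(-2.05)^i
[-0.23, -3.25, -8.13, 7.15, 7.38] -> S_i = Random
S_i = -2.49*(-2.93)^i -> [-2.49, 7.3, -21.38, 62.63, -183.51]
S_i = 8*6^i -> [8, 48, 288, 1728, 10368]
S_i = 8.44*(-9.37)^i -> [8.44, -79.08, 741.01, -6943.22, 65058.02]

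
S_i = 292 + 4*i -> [292, 296, 300, 304, 308]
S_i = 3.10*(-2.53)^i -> [3.1, -7.84, 19.84, -50.2, 127.01]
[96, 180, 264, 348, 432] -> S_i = 96 + 84*i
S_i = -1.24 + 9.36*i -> [-1.24, 8.12, 17.48, 26.84, 36.2]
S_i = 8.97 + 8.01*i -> [8.97, 16.98, 24.99, 33.0, 41.01]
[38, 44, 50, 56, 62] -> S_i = 38 + 6*i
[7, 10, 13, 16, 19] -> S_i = 7 + 3*i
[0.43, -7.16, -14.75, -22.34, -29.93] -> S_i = 0.43 + -7.59*i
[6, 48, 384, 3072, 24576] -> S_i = 6*8^i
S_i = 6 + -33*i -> [6, -27, -60, -93, -126]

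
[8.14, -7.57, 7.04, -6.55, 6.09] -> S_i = 8.14*(-0.93)^i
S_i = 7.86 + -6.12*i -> [7.86, 1.74, -4.38, -10.5, -16.62]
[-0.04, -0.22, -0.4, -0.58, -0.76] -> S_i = -0.04 + -0.18*i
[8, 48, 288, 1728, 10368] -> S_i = 8*6^i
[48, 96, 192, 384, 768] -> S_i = 48*2^i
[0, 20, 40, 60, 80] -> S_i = 0 + 20*i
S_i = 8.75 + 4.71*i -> [8.75, 13.46, 18.17, 22.88, 27.59]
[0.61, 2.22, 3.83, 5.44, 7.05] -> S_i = 0.61 + 1.61*i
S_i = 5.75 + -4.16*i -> [5.75, 1.59, -2.57, -6.73, -10.89]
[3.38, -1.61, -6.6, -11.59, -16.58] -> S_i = 3.38 + -4.99*i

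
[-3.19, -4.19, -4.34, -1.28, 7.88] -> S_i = Random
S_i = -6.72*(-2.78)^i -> [-6.72, 18.68, -51.93, 144.38, -401.37]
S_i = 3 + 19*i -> [3, 22, 41, 60, 79]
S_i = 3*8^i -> [3, 24, 192, 1536, 12288]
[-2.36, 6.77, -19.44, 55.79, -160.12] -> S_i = -2.36*(-2.87)^i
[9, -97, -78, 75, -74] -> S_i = Random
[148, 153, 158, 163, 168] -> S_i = 148 + 5*i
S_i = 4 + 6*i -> [4, 10, 16, 22, 28]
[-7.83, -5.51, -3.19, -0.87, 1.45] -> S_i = -7.83 + 2.32*i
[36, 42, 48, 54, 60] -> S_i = 36 + 6*i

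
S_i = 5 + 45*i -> [5, 50, 95, 140, 185]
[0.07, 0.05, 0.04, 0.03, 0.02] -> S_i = 0.07*0.75^i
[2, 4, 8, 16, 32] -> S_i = 2*2^i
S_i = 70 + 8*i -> [70, 78, 86, 94, 102]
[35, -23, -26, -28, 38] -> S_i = Random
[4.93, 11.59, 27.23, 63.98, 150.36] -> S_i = 4.93*2.35^i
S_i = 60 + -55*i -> [60, 5, -50, -105, -160]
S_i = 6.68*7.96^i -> [6.68, 53.17, 423.26, 3369.11, 26818.14]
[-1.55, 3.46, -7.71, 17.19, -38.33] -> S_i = -1.55*(-2.23)^i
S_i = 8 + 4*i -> [8, 12, 16, 20, 24]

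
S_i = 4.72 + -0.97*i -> [4.72, 3.75, 2.78, 1.81, 0.84]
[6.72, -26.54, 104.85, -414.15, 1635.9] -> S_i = 6.72*(-3.95)^i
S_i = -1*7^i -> [-1, -7, -49, -343, -2401]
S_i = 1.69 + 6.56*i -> [1.69, 8.25, 14.81, 21.37, 27.93]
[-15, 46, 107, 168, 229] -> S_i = -15 + 61*i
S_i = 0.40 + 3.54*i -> [0.4, 3.94, 7.48, 11.02, 14.56]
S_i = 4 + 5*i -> [4, 9, 14, 19, 24]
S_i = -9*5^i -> [-9, -45, -225, -1125, -5625]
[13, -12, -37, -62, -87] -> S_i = 13 + -25*i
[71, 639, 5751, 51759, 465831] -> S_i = 71*9^i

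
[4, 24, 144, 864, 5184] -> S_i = 4*6^i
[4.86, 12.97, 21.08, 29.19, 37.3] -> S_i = 4.86 + 8.11*i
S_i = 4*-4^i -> [4, -16, 64, -256, 1024]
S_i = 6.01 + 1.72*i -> [6.01, 7.73, 9.45, 11.17, 12.89]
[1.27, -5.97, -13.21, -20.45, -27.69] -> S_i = 1.27 + -7.24*i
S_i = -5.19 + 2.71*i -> [-5.19, -2.48, 0.23, 2.94, 5.65]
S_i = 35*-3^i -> [35, -105, 315, -945, 2835]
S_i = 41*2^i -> [41, 82, 164, 328, 656]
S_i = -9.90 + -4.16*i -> [-9.9, -14.06, -18.22, -22.38, -26.54]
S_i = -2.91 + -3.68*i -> [-2.91, -6.59, -10.27, -13.95, -17.63]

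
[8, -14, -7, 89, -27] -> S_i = Random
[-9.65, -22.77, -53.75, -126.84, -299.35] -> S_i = -9.65*2.36^i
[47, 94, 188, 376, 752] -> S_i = 47*2^i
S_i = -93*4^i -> [-93, -372, -1488, -5952, -23808]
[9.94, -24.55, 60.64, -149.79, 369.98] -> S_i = 9.94*(-2.47)^i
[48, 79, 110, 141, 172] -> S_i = 48 + 31*i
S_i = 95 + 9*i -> [95, 104, 113, 122, 131]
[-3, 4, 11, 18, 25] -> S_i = -3 + 7*i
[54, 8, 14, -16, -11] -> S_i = Random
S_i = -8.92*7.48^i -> [-8.92, -66.72, -499.08, -3733.1, -27923.59]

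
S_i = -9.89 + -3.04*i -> [-9.89, -12.93, -15.97, -19.01, -22.05]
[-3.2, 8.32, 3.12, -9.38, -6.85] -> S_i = Random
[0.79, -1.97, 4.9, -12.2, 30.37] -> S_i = 0.79*(-2.49)^i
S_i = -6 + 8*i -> [-6, 2, 10, 18, 26]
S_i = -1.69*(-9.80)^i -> [-1.69, 16.56, -162.31, 1590.61, -15588.02]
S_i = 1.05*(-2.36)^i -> [1.05, -2.48, 5.85, -13.8, 32.57]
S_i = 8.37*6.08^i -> [8.37, 50.89, 309.41, 1881.21, 11437.73]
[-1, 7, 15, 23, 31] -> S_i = -1 + 8*i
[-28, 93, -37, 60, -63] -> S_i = Random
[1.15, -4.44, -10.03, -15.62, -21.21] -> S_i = 1.15 + -5.59*i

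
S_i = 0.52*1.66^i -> [0.52, 0.86, 1.43, 2.38, 3.95]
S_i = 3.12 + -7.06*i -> [3.12, -3.94, -11.0, -18.06, -25.12]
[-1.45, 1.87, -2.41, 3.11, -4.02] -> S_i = -1.45*(-1.29)^i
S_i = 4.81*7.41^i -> [4.81, 35.64, 264.11, 1957.04, 14501.67]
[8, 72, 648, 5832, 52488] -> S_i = 8*9^i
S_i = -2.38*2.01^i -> [-2.38, -4.78, -9.62, -19.33, -38.85]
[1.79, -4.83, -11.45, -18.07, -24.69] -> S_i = 1.79 + -6.62*i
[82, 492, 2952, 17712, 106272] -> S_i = 82*6^i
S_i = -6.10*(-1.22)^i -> [-6.1, 7.44, -9.08, 11.08, -13.51]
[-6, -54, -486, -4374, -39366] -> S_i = -6*9^i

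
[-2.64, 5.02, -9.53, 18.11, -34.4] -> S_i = -2.64*(-1.90)^i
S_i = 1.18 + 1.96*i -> [1.18, 3.14, 5.1, 7.06, 9.02]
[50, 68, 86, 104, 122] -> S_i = 50 + 18*i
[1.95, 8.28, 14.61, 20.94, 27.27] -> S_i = 1.95 + 6.33*i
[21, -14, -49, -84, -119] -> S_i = 21 + -35*i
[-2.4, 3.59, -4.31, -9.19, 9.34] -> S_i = Random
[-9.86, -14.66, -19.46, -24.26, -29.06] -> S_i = -9.86 + -4.80*i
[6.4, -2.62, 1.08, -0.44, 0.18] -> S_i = 6.40*(-0.41)^i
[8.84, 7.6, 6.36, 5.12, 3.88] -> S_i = 8.84 + -1.24*i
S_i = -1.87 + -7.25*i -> [-1.87, -9.12, -16.37, -23.62, -30.87]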